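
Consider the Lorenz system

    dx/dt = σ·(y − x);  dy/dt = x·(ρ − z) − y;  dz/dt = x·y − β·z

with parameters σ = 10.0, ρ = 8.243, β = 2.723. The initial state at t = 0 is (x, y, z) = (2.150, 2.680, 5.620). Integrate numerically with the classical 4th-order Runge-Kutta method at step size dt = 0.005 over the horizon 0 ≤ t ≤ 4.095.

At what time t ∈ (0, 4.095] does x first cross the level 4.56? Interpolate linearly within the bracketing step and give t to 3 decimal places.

t=0.000: state=(2.150, 2.680, 5.620)
step 1 (dt=0.005): k1=(5.300, 2.959, -9.541), k2=(5.241, 3.038, -9.425), k3=(5.245, 3.037, -9.426), k4=(5.190, 3.116, -9.310); state += dt/6·(k1+2k2+2k3+k4)
t=0.005: state=(2.176, 2.695, 5.573)
t=0.010: state=(2.202, 2.711, 5.527)
t=0.015: state=(2.227, 2.728, 5.482)
continuing one RK4 step at a time; state shown every 40 steps (Δt=0.2):
t=0.200: state=(3.180, 3.799, 4.607)
t=0.385: state=(4.542, 5.333, 5.429)
next step: t=0.390: state=(4.581, 5.370, 5.477) — x has crossed 4.56
linear interpolation between t=0.385 (4.54188) and t=0.390 (4.58137) → t≈0.387

t = 0.387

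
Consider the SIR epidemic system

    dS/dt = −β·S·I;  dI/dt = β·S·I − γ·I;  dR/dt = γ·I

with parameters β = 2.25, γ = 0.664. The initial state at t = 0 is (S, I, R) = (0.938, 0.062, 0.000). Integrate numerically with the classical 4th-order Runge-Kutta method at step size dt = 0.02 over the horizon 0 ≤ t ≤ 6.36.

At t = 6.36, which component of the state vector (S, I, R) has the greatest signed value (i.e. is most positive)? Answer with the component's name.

t=0.000: state=(0.938, 0.062, 0.000)
step 1 (dt=0.02): k1=(-0.131, 0.090, 0.041), k2=(-0.133, 0.091, 0.042), k3=(-0.133, 0.091, 0.042), k4=(-0.134, 0.092, 0.042); state += dt/6·(k1+2k2+2k3+k4)
t=0.020: state=(0.935, 0.064, 0.001)
t=0.040: state=(0.933, 0.066, 0.002)
t=0.060: state=(0.930, 0.068, 0.003)
continuing one RK4 step at a time; state shown every 25 steps (Δt=0.5):
t=0.500: state=(0.848, 0.122, 0.030)
t=1.000: state=(0.705, 0.211, 0.084)
t=1.500: state=(0.527, 0.303, 0.170)
t=2.000: state=(0.362, 0.357, 0.281)
t=2.500: state=(0.241, 0.358, 0.401)
t=3.000: state=(0.164, 0.321, 0.515)
t=3.500: state=(0.118, 0.270, 0.613)
t=4.000: state=(0.089, 0.217, 0.694)
t=4.500: state=(0.072, 0.170, 0.758)
t=5.000: state=(0.061, 0.132, 0.808)
t=5.500: state=(0.053, 0.101, 0.846)
t=6.000: state=(0.048, 0.076, 0.875)
t=6.360: state=(0.046, 0.063, 0.892)
compare at T: S=0.046, I=0.063, R=0.892

largest component: R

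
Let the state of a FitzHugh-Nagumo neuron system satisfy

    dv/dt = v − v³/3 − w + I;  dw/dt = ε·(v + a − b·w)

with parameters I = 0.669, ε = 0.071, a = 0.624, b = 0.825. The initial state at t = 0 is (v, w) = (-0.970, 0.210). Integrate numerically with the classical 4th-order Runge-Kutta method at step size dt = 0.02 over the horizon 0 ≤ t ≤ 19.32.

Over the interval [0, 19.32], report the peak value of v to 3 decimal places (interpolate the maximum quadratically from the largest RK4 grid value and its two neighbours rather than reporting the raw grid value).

t=0.000: state=(-0.970, 0.210)
step 1 (dt=0.02): k1=(-0.207, -0.037), k2=(-0.207, -0.037), k3=(-0.207, -0.037), k4=(-0.206, -0.037); state += dt/6·(k1+2k2+2k3+k4)
t=0.020: state=(-0.974, 0.209)
t=0.040: state=(-0.978, 0.209)
t=0.060: state=(-0.982, 0.208)
continuing one RK4 step at a time; state shown every 50 steps (Δt=1):
t=1.000: state=(-1.150, 0.168)
t=2.000: state=(-1.245, 0.118)
t=3.000: state=(-1.262, 0.067)
t=4.000: state=(-1.235, 0.020)
t=5.000: state=(-1.184, -0.021)
t=6.000: state=(-1.117, -0.056)
t=7.000: state=(-1.037, -0.085)
t=8.000: state=(-0.938, -0.105)
t=9.000: state=(-0.809, -0.116)
t=10.000: state=(-0.616, -0.116)
t=11.000: state=(-0.261, -0.098)
t=12.000: state=(0.571, -0.043)
t=13.000: state=(1.712, 0.086)
t=14.000: state=(1.914, 0.252)
t=15.000: state=(1.872, 0.412)
t=16.000: state=(1.812, 0.558)
t=17.000: state=(1.751, 0.692)
t=18.000: state=(1.689, 0.815)
t=19.000: state=(1.626, 0.926)
t=19.320: state=(1.606, 0.959)
largest grid value and its neighbours: v(13.940)=1.91415, v(13.960)=1.91418, v(13.980)=1.91414
parabola through these three points peaks at t≈13.958 with v≈1.91418

max v = 1.914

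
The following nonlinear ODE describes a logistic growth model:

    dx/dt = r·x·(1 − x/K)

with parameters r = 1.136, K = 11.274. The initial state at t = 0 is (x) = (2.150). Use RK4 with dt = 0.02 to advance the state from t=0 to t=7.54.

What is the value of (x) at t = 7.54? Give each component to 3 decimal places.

t=0.000: state=(2.150)
step 1 (dt=0.02): k1=(1.977), k2=(1.990), k3=(1.991), k4=(2.004); state += dt/6·(k1+2k2+2k3+k4)
t=0.020: state=(2.190)
t=0.040: state=(2.230)
t=0.060: state=(2.271)
continuing one RK4 step at a time; state shown every 25 steps (Δt=0.5):
t=0.500: state=(3.311)
t=1.000: state=(4.772)
t=1.500: state=(6.362)
t=2.000: state=(7.842)
t=2.500: state=(9.034)
t=3.000: state=(9.885)
t=3.500: state=(10.443)
t=4.000: state=(10.787)
t=4.500: state=(10.993)
t=5.000: state=(11.113)
t=5.500: state=(11.182)
t=6.000: state=(11.222)
t=6.500: state=(11.244)
t=7.000: state=(11.257)
t=7.500: state=(11.264)
t=7.540: state=(11.265)

(x) = (11.265)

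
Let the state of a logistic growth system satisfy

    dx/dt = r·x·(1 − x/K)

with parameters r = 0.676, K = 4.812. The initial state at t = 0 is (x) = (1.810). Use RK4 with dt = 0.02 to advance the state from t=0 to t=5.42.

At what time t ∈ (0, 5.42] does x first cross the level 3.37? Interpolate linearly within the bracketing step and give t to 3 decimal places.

t = 2.004

t=0.000: state=(1.810)
step 1 (dt=0.02): k1=(0.763), k2=(0.765), k3=(0.765), k4=(0.766); state += dt/6·(k1+2k2+2k3+k4)
t=0.020: state=(1.825)
t=0.040: state=(1.841)
t=0.060: state=(1.856)
continuing one RK4 step at a time; state shown every 10 steps (Δt=0.2):
t=0.200: state=(1.965)
t=0.400: state=(2.124)
t=0.600: state=(2.285)
t=0.800: state=(2.448)
t=1.000: state=(2.610)
t=1.200: state=(2.770)
t=1.400: state=(2.927)
t=1.600: state=(3.080)
t=1.800: state=(3.227)
t=2.000: state=(3.367)
next step: t=2.020: state=(3.381) — x has crossed 3.37
linear interpolation between t=2.000 (3.36714) and t=2.020 (3.38077) → t≈2.004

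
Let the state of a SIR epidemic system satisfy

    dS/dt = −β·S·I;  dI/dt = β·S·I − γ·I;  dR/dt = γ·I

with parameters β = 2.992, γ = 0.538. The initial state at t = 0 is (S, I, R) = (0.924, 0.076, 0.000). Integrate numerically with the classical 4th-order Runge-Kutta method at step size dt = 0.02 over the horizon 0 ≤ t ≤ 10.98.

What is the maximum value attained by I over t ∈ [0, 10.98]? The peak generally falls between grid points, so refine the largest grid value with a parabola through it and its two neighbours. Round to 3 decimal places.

max I = 0.526

t=0.000: state=(0.924, 0.076, 0.000)
step 1 (dt=0.02): k1=(-0.210, 0.169, 0.041), k2=(-0.214, 0.173, 0.042), k3=(-0.214, 0.173, 0.042), k4=(-0.219, 0.176, 0.043); state += dt/6·(k1+2k2+2k3+k4)
t=0.020: state=(0.920, 0.079, 0.001)
t=0.040: state=(0.915, 0.083, 0.002)
t=0.060: state=(0.911, 0.087, 0.003)
continuing one RK4 step at a time; state shown every 25 steps (Δt=0.5):
t=0.500: state=(0.757, 0.208, 0.036)
t=1.000: state=(0.480, 0.403, 0.118)
t=1.500: state=(0.237, 0.518, 0.245)
t=2.000: state=(0.109, 0.506, 0.385)
t=2.500: state=(0.054, 0.434, 0.512)
t=3.000: state=(0.030, 0.352, 0.618)
t=3.500: state=(0.019, 0.279, 0.703)
t=4.000: state=(0.013, 0.218, 0.769)
t=4.500: state=(0.010, 0.169, 0.821)
t=5.000: state=(0.008, 0.131, 0.861)
t=5.500: state=(0.006, 0.101, 0.892)
t=6.000: state=(0.006, 0.078, 0.916)
t=6.500: state=(0.005, 0.060, 0.935)
t=7.000: state=(0.005, 0.046, 0.949)
t=7.500: state=(0.004, 0.036, 0.960)
t=8.000: state=(0.004, 0.027, 0.968)
t=8.500: state=(0.004, 0.021, 0.975)
t=9.000: state=(0.004, 0.016, 0.980)
t=9.500: state=(0.004, 0.012, 0.984)
t=10.000: state=(0.004, 0.010, 0.987)
t=10.500: state=(0.004, 0.007, 0.989)
t=10.980: state=(0.004, 0.006, 0.991)
largest grid value and its neighbours: I(1.660)=0.52582, I(1.680)=0.52587, I(1.700)=0.52574
parabola through these three points peaks at t≈1.675 with I≈0.52587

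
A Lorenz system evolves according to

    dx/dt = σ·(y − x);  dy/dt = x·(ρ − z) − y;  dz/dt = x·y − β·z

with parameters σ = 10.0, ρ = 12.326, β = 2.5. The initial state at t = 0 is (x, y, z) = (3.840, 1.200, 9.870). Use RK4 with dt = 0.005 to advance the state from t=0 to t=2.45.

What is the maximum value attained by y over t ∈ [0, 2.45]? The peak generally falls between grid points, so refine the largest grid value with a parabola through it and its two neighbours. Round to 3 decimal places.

t=0.000: state=(3.840, 1.200, 9.870)
step 1 (dt=0.005): k1=(-26.400, 8.231, -20.067), k2=(-25.534, 8.238, -19.943), k3=(-25.556, 8.242, -19.941), k4=(-24.710, 8.246, -19.818); state += dt/6·(k1+2k2+2k3+k4)
t=0.005: state=(3.712, 1.241, 9.770)
t=0.010: state=(3.593, 1.282, 9.672)
t=0.015: state=(3.481, 1.324, 9.575)
continuing one RK4 step at a time; state shown every 20 steps (Δt=0.1):
t=0.100: state=(2.474, 2.025, 8.104)
t=0.200: state=(2.524, 2.966, 6.848)
t=0.300: state=(3.260, 4.273, 6.253)
t=0.400: state=(4.535, 6.058, 6.661)
t=0.500: state=(6.207, 7.924, 8.580)
t=0.600: state=(7.630, 8.542, 11.916)
t=0.700: state=(7.690, 6.860, 14.693)
t=0.800: state=(6.234, 4.405, 14.908)
t=0.900: state=(4.502, 3.027, 13.306)
t=1.000: state=(3.421, 2.734, 11.327)
t=1.100: state=(3.078, 3.046, 9.627)
t=1.200: state=(3.302, 3.763, 8.444)
t=1.300: state=(3.975, 4.849, 7.958)
t=1.400: state=(5.014, 6.185, 8.408)
t=1.500: state=(6.198, 7.303, 9.958)
t=1.600: state=(7.001, 7.390, 12.165)
t=1.700: state=(6.855, 6.192, 13.724)
t=1.800: state=(5.860, 4.671, 13.734)
t=1.900: state=(4.735, 3.765, 12.625)
t=2.000: state=(4.019, 3.571, 11.214)
t=2.100: state=(3.828, 3.879, 10.002)
t=2.200: state=(4.088, 4.540, 9.251)
t=2.300: state=(4.695, 5.436, 9.144)
t=2.400: state=(5.502, 6.327, 9.800)
t=2.450: state=(5.898, 6.641, 10.392)
largest grid value and its neighbours: y(0.575)=8.59627, y(0.580)=8.59810, y(0.585)=8.59362
parabola through these three points peaks at t≈0.579 with y≈8.59824

max y = 8.598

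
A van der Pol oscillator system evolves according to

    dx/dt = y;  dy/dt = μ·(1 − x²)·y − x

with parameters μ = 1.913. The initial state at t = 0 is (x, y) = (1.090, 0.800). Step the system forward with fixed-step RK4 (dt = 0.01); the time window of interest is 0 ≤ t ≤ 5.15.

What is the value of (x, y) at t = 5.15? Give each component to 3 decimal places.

(x, y) = (-0.934, 0.984)

t=0.000: state=(1.090, 0.800)
step 1 (dt=0.01): k1=(0.800, -1.378), k2=(0.793, -1.393), k3=(0.793, -1.392), k4=(0.786, -1.407); state += dt/6·(k1+2k2+2k3+k4)
t=0.010: state=(1.098, 0.786)
t=0.020: state=(1.106, 0.772)
t=0.030: state=(1.113, 0.757)
continuing one RK4 step at a time; state shown every 20 steps (Δt=0.2):
t=0.200: state=(1.219, 0.485)
t=0.400: state=(1.284, 0.164)
t=0.600: state=(1.289, -0.101)
t=0.800: state=(1.247, -0.307)
t=1.000: state=(1.169, -0.479)
t=1.200: state=(1.056, -0.651)
t=1.400: state=(0.906, -0.858)
t=1.600: state=(0.707, -1.153)
t=1.800: state=(0.433, -1.618)
t=2.000: state=(0.040, -2.368)
t=2.200: state=(-0.529, -3.317)
t=2.400: state=(-1.230, -3.390)
t=2.600: state=(-1.763, -1.795)
t=2.800: state=(-1.970, -0.434)
t=3.000: state=(-1.994, 0.098)
t=3.200: state=(-1.954, 0.272)
t=3.400: state=(-1.892, 0.338)
t=3.600: state=(-1.821, 0.375)
t=3.800: state=(-1.743, 0.406)
t=4.000: state=(-1.658, 0.440)
t=4.200: state=(-1.566, 0.481)
t=4.400: state=(-1.465, 0.533)
t=4.600: state=(-1.352, 0.602)
t=4.800: state=(-1.222, 0.697)
t=5.000: state=(-1.070, 0.835)
t=5.150: state=(-0.934, 0.984)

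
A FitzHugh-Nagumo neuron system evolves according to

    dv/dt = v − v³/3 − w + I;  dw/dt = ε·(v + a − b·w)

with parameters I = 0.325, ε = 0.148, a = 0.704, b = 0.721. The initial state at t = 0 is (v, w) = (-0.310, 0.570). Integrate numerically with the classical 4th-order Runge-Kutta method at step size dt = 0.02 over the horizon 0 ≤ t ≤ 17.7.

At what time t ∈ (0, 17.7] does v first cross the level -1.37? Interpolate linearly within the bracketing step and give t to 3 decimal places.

t=0.000: state=(-0.310, 0.570)
step 1 (dt=0.02): k1=(-0.545, -0.003), k2=(-0.550, -0.003), k3=(-0.550, -0.003), k4=(-0.555, -0.004); state += dt/6·(k1+2k2+2k3+k4)
t=0.020: state=(-0.321, 0.570)
t=0.040: state=(-0.332, 0.570)
t=0.060: state=(-0.344, 0.570)
continuing one RK4 step at a time; state shown every 50 steps (Δt=1):
t=1.000: state=(-1.069, 0.517)
t=1.380: state=(-1.363, 0.468)
next step: t=1.400: state=(-1.376, 0.465) — v has crossed -1.37
linear interpolation between t=1.380 (-1.36290) and t=1.400 (-1.37600) → t≈1.391

t = 1.391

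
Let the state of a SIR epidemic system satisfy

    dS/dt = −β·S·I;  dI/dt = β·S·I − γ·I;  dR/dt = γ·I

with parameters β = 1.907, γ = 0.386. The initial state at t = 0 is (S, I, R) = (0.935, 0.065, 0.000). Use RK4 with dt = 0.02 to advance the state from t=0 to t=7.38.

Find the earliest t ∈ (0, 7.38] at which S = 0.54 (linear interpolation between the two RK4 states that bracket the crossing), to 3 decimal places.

t = 1.545

t=0.000: state=(0.935, 0.065, 0.000)
step 1 (dt=0.02): k1=(-0.116, 0.091, 0.025), k2=(-0.117, 0.092, 0.025), k3=(-0.117, 0.092, 0.025), k4=(-0.119, 0.093, 0.026); state += dt/6·(k1+2k2+2k3+k4)
t=0.020: state=(0.933, 0.067, 0.001)
t=0.040: state=(0.930, 0.069, 0.001)
t=0.060: state=(0.928, 0.071, 0.002)
continuing one RK4 step at a time; state shown every 25 steps (Δt=0.5):
t=0.500: state=(0.856, 0.126, 0.018)
t=1.000: state=(0.727, 0.222, 0.051)
t=1.500: state=(0.556, 0.339, 0.105)
t=1.540: state=(0.542, 0.348, 0.110)
next step: t=1.560: state=(0.535, 0.352, 0.113) — S has crossed 0.54
linear interpolation between t=1.540 (0.54188) and t=1.560 (0.53470) → t≈1.545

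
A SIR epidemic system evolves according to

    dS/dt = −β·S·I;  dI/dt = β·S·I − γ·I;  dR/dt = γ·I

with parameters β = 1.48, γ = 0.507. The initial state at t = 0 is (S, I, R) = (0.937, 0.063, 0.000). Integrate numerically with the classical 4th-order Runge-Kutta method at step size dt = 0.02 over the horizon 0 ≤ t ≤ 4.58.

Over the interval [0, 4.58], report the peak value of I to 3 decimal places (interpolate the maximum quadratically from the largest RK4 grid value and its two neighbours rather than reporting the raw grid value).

t=0.000: state=(0.937, 0.063, 0.000)
step 1 (dt=0.02): k1=(-0.087, 0.055, 0.032), k2=(-0.088, 0.056, 0.032), k3=(-0.088, 0.056, 0.032), k4=(-0.089, 0.056, 0.033); state += dt/6·(k1+2k2+2k3+k4)
t=0.020: state=(0.935, 0.064, 0.001)
t=0.040: state=(0.933, 0.065, 0.001)
t=0.060: state=(0.932, 0.066, 0.002)
continuing one RK4 step at a time; state shown every 10 steps (Δt=0.2):
t=0.200: state=(0.918, 0.075, 0.007)
t=0.400: state=(0.896, 0.089, 0.015)
t=0.600: state=(0.871, 0.104, 0.025)
t=0.800: state=(0.843, 0.121, 0.036)
t=1.000: state=(0.811, 0.140, 0.050)
t=1.200: state=(0.776, 0.160, 0.065)
t=1.400: state=(0.738, 0.180, 0.082)
t=1.600: state=(0.697, 0.202, 0.101)
t=1.800: state=(0.655, 0.223, 0.123)
t=2.000: state=(0.611, 0.243, 0.146)
t=2.200: state=(0.567, 0.261, 0.172)
t=2.400: state=(0.524, 0.277, 0.199)
t=2.600: state=(0.481, 0.290, 0.228)
t=2.800: state=(0.441, 0.301, 0.258)
t=3.000: state=(0.403, 0.308, 0.289)
t=3.200: state=(0.368, 0.312, 0.320)
t=3.400: state=(0.335, 0.313, 0.352)
t=3.600: state=(0.306, 0.311, 0.384)
t=3.800: state=(0.279, 0.306, 0.415)
t=4.000: state=(0.255, 0.299, 0.446)
t=4.200: state=(0.234, 0.291, 0.476)
t=4.400: state=(0.215, 0.281, 0.505)
t=4.580: state=(0.200, 0.271, 0.530)
largest grid value and its neighbours: I(3.340)=0.31273, I(3.360)=0.31273, I(3.380)=0.31271
parabola through these three points peaks at t≈3.353 with I≈0.31274

max I = 0.313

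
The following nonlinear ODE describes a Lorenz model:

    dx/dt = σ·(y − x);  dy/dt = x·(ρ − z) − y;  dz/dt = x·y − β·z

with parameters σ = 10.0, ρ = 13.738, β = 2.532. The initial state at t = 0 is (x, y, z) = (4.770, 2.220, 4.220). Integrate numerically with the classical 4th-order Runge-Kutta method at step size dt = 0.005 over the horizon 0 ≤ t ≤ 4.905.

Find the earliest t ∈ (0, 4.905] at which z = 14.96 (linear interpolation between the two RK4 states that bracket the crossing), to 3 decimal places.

t=0.000: state=(4.770, 2.220, 4.220)
step 1 (dt=0.005): k1=(-25.500, 43.181, -0.096), k2=(-23.783, 42.467, 0.271), k3=(-23.844, 42.506, 0.271), k4=(-22.183, 41.827, 0.625); state += dt/6·(k1+2k2+2k3+k4)
t=0.005: state=(4.651, 2.432, 4.221)
t=0.010: state=(4.548, 2.639, 4.226)
t=0.015: state=(4.460, 2.839, 4.234)
continuing one RK4 step at a time; state shown every 40 steps (Δt=0.2):
t=0.200: state=(6.640, 9.287, 7.570)
t=0.325: state=(9.480, 10.554, 14.913)
next step: t=0.330: state=(9.529, 10.439, 15.222) — z has crossed 14.96
linear interpolation between t=0.325 (14.91342) and t=0.330 (15.22158) → t≈0.326

t = 0.326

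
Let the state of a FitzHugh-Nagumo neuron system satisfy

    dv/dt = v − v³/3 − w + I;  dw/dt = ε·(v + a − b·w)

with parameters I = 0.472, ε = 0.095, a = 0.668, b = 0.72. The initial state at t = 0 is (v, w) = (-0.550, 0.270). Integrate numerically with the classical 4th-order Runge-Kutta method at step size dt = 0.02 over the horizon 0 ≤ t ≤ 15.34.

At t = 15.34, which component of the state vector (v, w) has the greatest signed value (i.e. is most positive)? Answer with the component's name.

largest component: v

t=0.000: state=(-0.550, 0.270)
step 1 (dt=0.02): k1=(-0.293, -0.007), k2=(-0.295, -0.008), k3=(-0.295, -0.008), k4=(-0.296, -0.008); state += dt/6·(k1+2k2+2k3+k4)
t=0.020: state=(-0.556, 0.270)
t=0.040: state=(-0.562, 0.270)
t=0.060: state=(-0.568, 0.270)
continuing one RK4 step at a time; state shown every 25 steps (Δt=0.5):
t=0.500: state=(-0.720, 0.263)
t=1.000: state=(-0.929, 0.247)
t=1.500: state=(-1.141, 0.221)
t=2.000: state=(-1.311, 0.187)
t=2.500: state=(-1.415, 0.148)
t=3.000: state=(-1.464, 0.107)
t=3.500: state=(-1.475, 0.066)
t=4.000: state=(-1.467, 0.026)
t=4.500: state=(-1.447, -0.012)
t=5.000: state=(-1.421, -0.047)
t=5.500: state=(-1.393, -0.080)
t=6.000: state=(-1.362, -0.110)
t=6.500: state=(-1.330, -0.138)
t=7.000: state=(-1.297, -0.164)
t=7.500: state=(-1.264, -0.187)
t=8.000: state=(-1.229, -0.208)
t=8.500: state=(-1.194, -0.226)
t=9.000: state=(-1.158, -0.242)
t=9.500: state=(-1.120, -0.256)
t=10.000: state=(-1.081, -0.268)
t=10.500: state=(-1.040, -0.277)
t=11.000: state=(-0.997, -0.284)
t=11.500: state=(-0.951, -0.289)
t=12.000: state=(-0.900, -0.291)
t=12.500: state=(-0.844, -0.291)
t=13.000: state=(-0.780, -0.288)
t=13.500: state=(-0.704, -0.282)
t=14.000: state=(-0.612, -0.272)
t=14.500: state=(-0.492, -0.257)
t=15.000: state=(-0.327, -0.237)
t=15.340: state=(-0.173, -0.218)
compare at T: v=-0.173, w=-0.218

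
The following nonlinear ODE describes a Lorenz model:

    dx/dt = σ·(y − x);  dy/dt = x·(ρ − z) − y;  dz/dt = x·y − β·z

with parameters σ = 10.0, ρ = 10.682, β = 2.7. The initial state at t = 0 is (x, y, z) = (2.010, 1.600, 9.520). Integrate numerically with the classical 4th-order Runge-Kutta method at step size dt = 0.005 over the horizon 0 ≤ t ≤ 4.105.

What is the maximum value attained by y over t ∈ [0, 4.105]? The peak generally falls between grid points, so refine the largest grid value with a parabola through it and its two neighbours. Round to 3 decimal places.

max y = 7.987

t=0.000: state=(2.010, 1.600, 9.520)
step 1 (dt=0.005): k1=(-4.100, 0.736, -22.488), k2=(-3.979, 0.834, -22.349), k3=(-3.980, 0.834, -22.349), k4=(-3.859, 0.931, -22.210); state += dt/6·(k1+2k2+2k3+k4)
t=0.005: state=(1.990, 1.604, 9.408)
t=0.010: state=(1.971, 1.609, 9.298)
t=0.015: state=(1.954, 1.615, 9.189)
continuing one RK4 step at a time; state shown every 40 steps (Δt=0.2):
t=0.200: state=(2.014, 2.371, 6.109)
t=0.400: state=(3.428, 4.518, 5.001)
t=0.600: state=(6.208, 7.644, 7.766)
t=0.800: state=(7.125, 6.270, 12.721)
t=1.000: state=(4.419, 3.218, 11.329)
t=1.200: state=(3.258, 3.239, 8.298)
t=1.400: state=(4.019, 4.738, 7.027)
t=1.600: state=(5.757, 6.590, 8.585)
t=1.800: state=(6.353, 5.978, 11.354)
t=2.000: state=(4.904, 4.147, 10.895)
t=2.200: state=(4.059, 4.000, 8.979)
t=2.400: state=(4.537, 5.011, 8.177)
t=2.600: state=(5.581, 6.019, 9.229)
t=2.800: state=(5.807, 5.562, 10.689)
t=3.000: state=(4.982, 4.556, 10.373)
t=3.200: state=(4.508, 4.491, 9.236)
t=3.400: state=(4.843, 5.146, 8.838)
t=3.600: state=(5.441, 5.655, 9.544)
t=3.800: state=(5.486, 5.319, 10.293)
t=4.000: state=(5.006, 4.773, 10.040)
t=4.105: state=(4.817, 4.700, 9.675)
largest grid value and its neighbours: y(0.655)=7.98286, y(0.660)=7.98685, y(0.665)=7.98592
parabola through these three points peaks at t≈0.662 with y≈7.98709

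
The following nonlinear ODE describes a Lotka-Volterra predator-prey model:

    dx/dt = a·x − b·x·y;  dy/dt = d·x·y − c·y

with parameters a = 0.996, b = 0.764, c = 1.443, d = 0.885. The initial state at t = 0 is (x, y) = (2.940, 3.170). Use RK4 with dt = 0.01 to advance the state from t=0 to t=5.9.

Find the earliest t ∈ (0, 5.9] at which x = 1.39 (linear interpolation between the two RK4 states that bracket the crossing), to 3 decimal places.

t = 0.420

t=0.000: state=(2.940, 3.170)
step 1 (dt=0.01): k1=(-4.192, 3.674), k2=(-4.203, 3.636), k3=(-4.203, 3.635), k4=(-4.213, 3.597); state += dt/6·(k1+2k2+2k3+k4)
t=0.010: state=(2.898, 3.206)
t=0.020: state=(2.856, 3.242)
t=0.030: state=(2.813, 3.277)
continuing one RK4 step at a time; state shown every 20 steps (Δt=0.2):
t=0.200: state=(2.110, 3.710)
t=0.400: state=(1.443, 3.794)
t=0.410: state=(1.416, 3.788)
next step: t=0.420: state=(1.389, 3.780) — x has crossed 1.39
linear interpolation between t=0.410 (1.41589) and t=0.420 (1.38932) → t≈0.420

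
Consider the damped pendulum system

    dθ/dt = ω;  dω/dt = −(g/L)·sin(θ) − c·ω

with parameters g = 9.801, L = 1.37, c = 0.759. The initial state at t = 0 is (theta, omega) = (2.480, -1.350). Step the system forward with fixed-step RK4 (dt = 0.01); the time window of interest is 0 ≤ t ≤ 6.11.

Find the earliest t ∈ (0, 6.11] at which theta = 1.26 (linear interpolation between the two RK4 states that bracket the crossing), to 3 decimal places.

t=0.000: state=(2.480, -1.350)
step 1 (dt=0.01): k1=(-1.350, -3.371), k2=(-1.367, -3.396), k3=(-1.367, -3.396), k4=(-1.384, -3.422); state += dt/6·(k1+2k2+2k3+k4)
t=0.010: state=(2.466, -1.384)
t=0.020: state=(2.452, -1.418)
t=0.030: state=(2.438, -1.453)
continuing one RK4 step at a time; state shown every 20 steps (Δt=0.2):
t=0.200: state=(2.136, -2.130)
t=0.400: state=(1.616, -3.079)
t=0.500: state=(1.285, -3.534)
next step: t=0.510: state=(1.249, -3.576) — theta has crossed 1.26
linear interpolation between t=0.500 (1.28488) and t=0.510 (1.24933) → t≈0.507

t = 0.507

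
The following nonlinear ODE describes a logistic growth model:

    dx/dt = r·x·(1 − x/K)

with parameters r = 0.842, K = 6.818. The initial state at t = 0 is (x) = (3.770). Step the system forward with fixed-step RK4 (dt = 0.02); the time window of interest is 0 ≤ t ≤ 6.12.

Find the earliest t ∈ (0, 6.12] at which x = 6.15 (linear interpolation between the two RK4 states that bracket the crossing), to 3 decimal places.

t = 2.384

t=0.000: state=(3.770)
step 1 (dt=0.02): k1=(1.419), k2=(1.418), k3=(1.418), k4=(1.416); state += dt/6·(k1+2k2+2k3+k4)
t=0.020: state=(3.798)
t=0.040: state=(3.827)
t=0.060: state=(3.855)
continuing one RK4 step at a time; state shown every 10 steps (Δt=0.2):
t=0.200: state=(4.051)
t=0.400: state=(4.323)
t=0.600: state=(4.583)
t=0.800: state=(4.828)
t=1.000: state=(5.057)
t=1.200: state=(5.268)
t=1.400: state=(5.460)
t=1.600: state=(5.634)
t=1.800: state=(5.790)
t=2.000: state=(5.928)
t=2.200: state=(6.051)
t=2.380: state=(6.148)
next step: t=2.400: state=(6.158) — x has crossed 6.15
linear interpolation between t=2.380 (6.14797) and t=2.400 (6.15807) → t≈2.384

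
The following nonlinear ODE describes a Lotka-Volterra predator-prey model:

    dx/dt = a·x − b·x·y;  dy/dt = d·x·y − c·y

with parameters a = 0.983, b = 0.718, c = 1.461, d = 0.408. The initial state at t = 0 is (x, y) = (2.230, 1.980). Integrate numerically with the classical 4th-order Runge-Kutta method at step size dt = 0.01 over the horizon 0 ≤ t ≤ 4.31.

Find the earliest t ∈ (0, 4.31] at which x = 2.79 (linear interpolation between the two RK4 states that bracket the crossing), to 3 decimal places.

t=0.000: state=(2.230, 1.980)
step 1 (dt=0.01): k1=(-0.978, -1.091), k2=(-0.967, -1.092), k3=(-0.967, -1.092), k4=(-0.957, -1.093); state += dt/6·(k1+2k2+2k3+k4)
t=0.010: state=(2.220, 1.969)
t=0.020: state=(2.211, 1.958)
t=0.030: state=(2.202, 1.947)
continuing one RK4 step at a time; state shown every 20 steps (Δt=0.2):
t=0.200: state=(2.075, 1.761)
t=0.400: state=(1.992, 1.552)
t=0.600: state=(1.967, 1.361)
t=0.800: state=(1.994, 1.194)
t=1.000: state=(2.066, 1.052)
t=1.200: state=(2.182, 0.934)
t=1.400: state=(2.339, 0.838)
t=1.600: state=(2.539, 0.763)
t=1.800: state=(2.781, 0.708)
next step: t=1.810: state=(2.794, 0.705) — x has crossed 2.79
linear interpolation between t=1.800 (2.78100) and t=1.810 (2.79426) → t≈1.807

t = 1.807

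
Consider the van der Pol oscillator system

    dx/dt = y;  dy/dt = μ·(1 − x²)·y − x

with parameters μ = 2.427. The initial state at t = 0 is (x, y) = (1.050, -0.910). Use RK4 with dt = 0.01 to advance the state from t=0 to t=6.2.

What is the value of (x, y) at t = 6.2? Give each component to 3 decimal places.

(x, y) = (1.885, -0.290)

t=0.000: state=(1.050, -0.910)
step 1 (dt=0.01): k1=(-0.910, -0.824), k2=(-0.914, -0.839), k3=(-0.914, -0.839), k4=(-0.918, -0.855); state += dt/6·(k1+2k2+2k3+k4)
t=0.010: state=(1.041, -0.918)
t=0.020: state=(1.032, -0.927)
t=0.030: state=(1.022, -0.936)
continuing one RK4 step at a time; state shown every 25 steps (Δt=0.25):
t=0.250: state=(0.787, -1.237)
t=0.500: state=(0.397, -1.993)
t=0.750: state=(-0.283, -3.596)
t=1.000: state=(-1.330, -4.053)
t=1.250: state=(-1.955, -1.002)
t=1.500: state=(-2.034, 0.071)
t=1.750: state=(-1.989, 0.241)
t=2.000: state=(-1.923, 0.279)
t=2.250: state=(-1.850, 0.300)
t=2.500: state=(-1.772, 0.323)
t=2.750: state=(-1.689, 0.349)
t=3.000: state=(-1.597, 0.383)
t=3.250: state=(-1.496, 0.428)
t=3.500: state=(-1.382, 0.491)
t=3.750: state=(-1.248, 0.583)
t=4.000: state=(-1.085, 0.732)
t=4.250: state=(-0.873, 0.998)
t=4.500: state=(-0.564, 1.536)
t=4.750: state=(-0.051, 2.719)
t=5.000: state=(0.848, 4.318)
t=5.250: state=(1.761, 2.269)
t=5.500: state=(2.015, 0.202)
t=5.750: state=(2.001, -0.198)
t=6.000: state=(1.941, -0.268)
t=6.200: state=(1.885, -0.290)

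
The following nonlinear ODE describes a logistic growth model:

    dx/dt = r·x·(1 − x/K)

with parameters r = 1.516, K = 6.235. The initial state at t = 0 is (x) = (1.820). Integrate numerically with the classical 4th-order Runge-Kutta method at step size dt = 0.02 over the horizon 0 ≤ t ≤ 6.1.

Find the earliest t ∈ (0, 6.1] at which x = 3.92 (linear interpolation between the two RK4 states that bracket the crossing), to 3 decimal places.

t=0.000: state=(1.820)
step 1 (dt=0.02): k1=(1.954), k2=(1.966), k3=(1.966), k4=(1.978); state += dt/6·(k1+2k2+2k3+k4)
t=0.020: state=(1.859)
t=0.040: state=(1.899)
t=0.060: state=(1.939)
continuing one RK4 step at a time; state shown every 10 steps (Δt=0.2):
t=0.200: state=(2.234)
t=0.400: state=(2.684)
t=0.600: state=(3.154)
t=0.800: state=(3.622)
t=0.920: state=(3.894)
next step: t=0.940: state=(3.938) — x has crossed 3.92
linear interpolation between t=0.920 (3.89355) and t=0.940 (3.93771) → t≈0.932

t = 0.932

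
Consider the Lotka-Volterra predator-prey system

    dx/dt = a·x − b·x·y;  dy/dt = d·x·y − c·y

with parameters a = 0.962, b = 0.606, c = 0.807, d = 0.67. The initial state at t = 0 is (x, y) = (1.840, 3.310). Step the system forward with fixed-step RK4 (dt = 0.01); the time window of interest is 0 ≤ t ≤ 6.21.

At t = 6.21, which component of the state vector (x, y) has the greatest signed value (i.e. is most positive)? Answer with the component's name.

t=0.000: state=(1.840, 3.310)
step 1 (dt=0.01): k1=(-1.921, 1.409), k2=(-1.918, 1.391), k3=(-1.918, 1.391), k4=(-1.916, 1.373); state += dt/6·(k1+2k2+2k3+k4)
t=0.010: state=(1.821, 3.324)
t=0.020: state=(1.802, 3.337)
t=0.030: state=(1.783, 3.351)
continuing one RK4 step at a time; state shown every 25 steps (Δt=0.25):
t=0.250: state=(1.388, 3.542)
t=0.500: state=(1.030, 3.539)
t=0.750: state=(0.775, 3.360)
t=1.000: state=(0.605, 3.080)
t=1.250: state=(0.494, 2.758)
t=1.500: state=(0.424, 2.433)
t=1.750: state=(0.382, 2.127)
t=2.000: state=(0.360, 1.849)
t=2.250: state=(0.353, 1.604)
t=2.500: state=(0.357, 1.391)
t=2.750: state=(0.374, 1.209)
t=3.000: state=(0.400, 1.054)
t=3.250: state=(0.439, 0.924)
t=3.500: state=(0.489, 0.816)
t=3.750: state=(0.553, 0.728)
t=4.000: state=(0.634, 0.657)
t=4.250: state=(0.733, 0.602)
t=4.500: state=(0.854, 0.561)
t=4.750: state=(1.000, 0.536)
t=5.000: state=(1.174, 0.525)
t=5.250: state=(1.378, 0.531)
t=5.500: state=(1.615, 0.558)
t=5.750: state=(1.881, 0.610)
t=6.000: state=(2.167, 0.700)
t=6.210: state=(2.410, 0.816)
compare at T: x=2.410, y=0.816

largest component: x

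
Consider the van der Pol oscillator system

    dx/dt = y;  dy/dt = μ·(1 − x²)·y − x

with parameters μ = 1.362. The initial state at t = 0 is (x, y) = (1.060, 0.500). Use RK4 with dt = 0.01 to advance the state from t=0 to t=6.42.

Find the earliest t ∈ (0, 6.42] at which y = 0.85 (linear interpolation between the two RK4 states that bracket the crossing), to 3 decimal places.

t=0.000: state=(1.060, 0.500)
step 1 (dt=0.01): k1=(0.500, -1.144), k2=(0.494, -1.149), k3=(0.494, -1.149), k4=(0.489, -1.154); state += dt/6·(k1+2k2+2k3+k4)
t=0.010: state=(1.065, 0.489)
t=0.020: state=(1.070, 0.477)
t=0.030: state=(1.074, 0.465)
continuing one RK4 step at a time; state shown every 25 steps (Δt=0.25):
t=0.250: state=(1.147, 0.196)
t=0.500: state=(1.159, -0.099)
t=0.750: state=(1.101, -0.361)
t=1.000: state=(0.980, -0.608)
t=1.250: state=(0.795, -0.884)
t=1.500: state=(0.530, -1.252)
t=1.750: state=(0.155, -1.786)
t=2.000: state=(-0.376, -2.458)
t=2.250: state=(-1.041, -2.701)
t=2.500: state=(-1.618, -1.738)
t=2.750: state=(-1.890, -0.520)
t=3.000: state=(-1.931, 0.106)
t=3.250: state=(-1.868, 0.360)
t=3.500: state=(-1.762, 0.481)
t=3.750: state=(-1.630, 0.569)
t=4.000: state=(-1.476, 0.662)
t=4.250: state=(-1.297, 0.783)
t=4.350: state=(-1.215, 0.845)
next step: t=4.360: state=(-1.207, 0.851) — y has crossed 0.85
linear interpolation between t=4.350 (0.84458) and t=4.360 (0.85130) → t≈4.358

t = 4.358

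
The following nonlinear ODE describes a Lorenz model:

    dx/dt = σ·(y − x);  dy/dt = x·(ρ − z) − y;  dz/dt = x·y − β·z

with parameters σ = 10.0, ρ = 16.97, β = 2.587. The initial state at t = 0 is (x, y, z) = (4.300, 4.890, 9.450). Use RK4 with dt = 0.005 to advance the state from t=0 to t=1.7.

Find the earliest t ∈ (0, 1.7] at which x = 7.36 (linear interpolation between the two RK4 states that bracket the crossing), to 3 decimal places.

t=0.000: state=(4.300, 4.890, 9.450)
step 1 (dt=0.005): k1=(5.900, 27.446, -3.420), k2=(6.439, 27.525, -3.030), k3=(6.427, 27.531, -3.025), k4=(6.955, 27.616, -2.628); state += dt/6·(k1+2k2+2k3+k4)
t=0.005: state=(4.332, 5.028, 9.435)
t=0.010: state=(4.369, 5.166, 9.424)
t=0.015: state=(4.412, 5.306, 9.417)
continuing one RK4 step at a time; state shown every 20 steps (Δt=0.1):
t=0.100: state=(5.742, 7.860, 10.106)
t=0.165: state=(7.283, 9.808, 12.021)
next step: t=0.170: state=(7.410, 9.937, 12.226) — x has crossed 7.36
linear interpolation between t=0.165 (7.28343) and t=0.170 (7.40976) → t≈0.168

t = 0.168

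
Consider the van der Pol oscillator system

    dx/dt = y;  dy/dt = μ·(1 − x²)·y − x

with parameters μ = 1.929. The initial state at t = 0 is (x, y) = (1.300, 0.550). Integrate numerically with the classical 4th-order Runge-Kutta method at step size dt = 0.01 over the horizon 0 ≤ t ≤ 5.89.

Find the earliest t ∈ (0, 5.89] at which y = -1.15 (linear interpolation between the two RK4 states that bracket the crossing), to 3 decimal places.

t=0.000: state=(1.300, 0.550)
step 1 (dt=0.01): k1=(0.550, -2.032), k2=(0.540, -2.029), k3=(0.540, -2.029), k4=(0.530, -2.025); state += dt/6·(k1+2k2+2k3+k4)
t=0.010: state=(1.305, 0.530)
t=0.020: state=(1.311, 0.510)
t=0.030: state=(1.316, 0.489)
continuing one RK4 step at a time; state shown every 20 steps (Δt=0.2):
t=0.200: state=(1.371, 0.174)
t=0.400: state=(1.376, -0.110)
t=0.600: state=(1.333, -0.312)
t=0.800: state=(1.254, -0.469)
t=1.000: state=(1.146, -0.617)
t=1.200: state=(1.006, -0.790)
t=1.400: state=(0.825, -1.029)
t=1.470: state=(0.749, -1.140)
next step: t=1.480: state=(0.738, -1.157) — y has crossed -1.15
linear interpolation between t=1.470 (-1.14001) and t=1.480 (-1.15735) → t≈1.476

t = 1.476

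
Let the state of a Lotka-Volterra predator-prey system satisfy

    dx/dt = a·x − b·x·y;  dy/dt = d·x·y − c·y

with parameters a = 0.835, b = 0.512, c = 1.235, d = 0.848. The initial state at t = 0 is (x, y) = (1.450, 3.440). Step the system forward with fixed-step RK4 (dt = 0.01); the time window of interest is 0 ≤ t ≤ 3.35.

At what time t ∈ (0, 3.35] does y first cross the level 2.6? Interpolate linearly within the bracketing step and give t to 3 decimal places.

t=0.000: state=(1.450, 3.440)
step 1 (dt=0.01): k1=(-1.343, -0.019), k2=(-1.337, -0.038), k3=(-1.337, -0.038), k4=(-1.330, -0.058); state += dt/6·(k1+2k2+2k3+k4)
t=0.010: state=(1.437, 3.440)
t=0.020: state=(1.423, 3.439)
t=0.030: state=(1.410, 3.438)
continuing one RK4 step at a time; state shown every 20 steps (Δt=0.2):
t=0.200: state=(1.208, 3.364)
t=0.400: state=(1.021, 3.172)
t=0.600: state=(0.883, 2.910)
t=0.800: state=(0.786, 2.618)
t=0.810: state=(0.782, 2.603)
next step: t=0.820: state=(0.779, 2.588) — y has crossed 2.6
linear interpolation between t=0.810 (2.60268) and t=0.820 (2.58781) → t≈0.812

t = 0.812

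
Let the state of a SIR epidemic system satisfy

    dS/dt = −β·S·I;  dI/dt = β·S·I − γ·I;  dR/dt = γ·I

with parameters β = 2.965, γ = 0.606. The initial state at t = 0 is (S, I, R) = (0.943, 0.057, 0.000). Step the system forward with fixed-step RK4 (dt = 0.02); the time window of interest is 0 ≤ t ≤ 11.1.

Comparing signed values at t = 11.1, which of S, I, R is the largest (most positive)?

t=0.000: state=(0.943, 0.057, 0.000)
step 1 (dt=0.02): k1=(-0.159, 0.125, 0.035), k2=(-0.163, 0.127, 0.035), k3=(-0.163, 0.127, 0.035), k4=(-0.166, 0.130, 0.036); state += dt/6·(k1+2k2+2k3+k4)
t=0.020: state=(0.940, 0.060, 0.001)
t=0.040: state=(0.936, 0.062, 0.001)
t=0.060: state=(0.933, 0.065, 0.002)
continuing one RK4 step at a time; state shown every 25 steps (Δt=0.5):
t=0.500: state=(0.813, 0.157, 0.030)
t=1.000: state=(0.571, 0.327, 0.103)
t=1.500: state=(0.314, 0.461, 0.225)
t=2.000: state=(0.155, 0.476, 0.369)
t=2.500: state=(0.080, 0.415, 0.505)
t=3.000: state=(0.046, 0.335, 0.619)
t=3.500: state=(0.029, 0.261, 0.709)
t=4.000: state=(0.021, 0.200, 0.779)
t=4.500: state=(0.016, 0.152, 0.832)
t=5.000: state=(0.013, 0.115, 0.872)
t=5.500: state=(0.011, 0.086, 0.902)
t=6.000: state=(0.010, 0.065, 0.925)
t=6.500: state=(0.009, 0.049, 0.942)
t=7.000: state=(0.009, 0.036, 0.955)
t=7.500: state=(0.008, 0.027, 0.964)
t=8.000: state=(0.008, 0.020, 0.972)
t=8.500: state=(0.008, 0.015, 0.977)
t=9.000: state=(0.008, 0.011, 0.981)
t=9.500: state=(0.008, 0.008, 0.984)
t=10.000: state=(0.008, 0.006, 0.986)
t=10.500: state=(0.008, 0.005, 0.988)
t=11.000: state=(0.007, 0.004, 0.989)
t=11.100: state=(0.007, 0.003, 0.989)
compare at T: S=0.007, I=0.003, R=0.989

largest component: R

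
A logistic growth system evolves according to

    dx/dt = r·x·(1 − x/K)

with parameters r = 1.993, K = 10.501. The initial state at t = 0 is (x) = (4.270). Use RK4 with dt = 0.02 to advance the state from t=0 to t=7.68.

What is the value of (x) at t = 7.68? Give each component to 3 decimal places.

(x) = (10.501)

t=0.000: state=(4.270)
step 1 (dt=0.02): k1=(5.050), k2=(5.068), k3=(5.068), k4=(5.085); state += dt/6·(k1+2k2+2k3+k4)
t=0.020: state=(4.371)
t=0.040: state=(4.473)
t=0.060: state=(4.576)
continuing one RK4 step at a time; state shown every 25 steps (Δt=0.5):
t=0.500: state=(6.825)
t=1.000: state=(8.759)
t=1.500: state=(9.783)
t=2.000: state=(10.224)
t=2.500: state=(10.397)
t=3.000: state=(10.462)
t=3.500: state=(10.487)
t=4.000: state=(10.496)
t=4.500: state=(10.499)
t=5.000: state=(10.500)
t=5.500: state=(10.501)
t=6.000: state=(10.501)
t=6.500: state=(10.501)
t=7.000: state=(10.501)
t=7.500: state=(10.501)
t=7.680: state=(10.501)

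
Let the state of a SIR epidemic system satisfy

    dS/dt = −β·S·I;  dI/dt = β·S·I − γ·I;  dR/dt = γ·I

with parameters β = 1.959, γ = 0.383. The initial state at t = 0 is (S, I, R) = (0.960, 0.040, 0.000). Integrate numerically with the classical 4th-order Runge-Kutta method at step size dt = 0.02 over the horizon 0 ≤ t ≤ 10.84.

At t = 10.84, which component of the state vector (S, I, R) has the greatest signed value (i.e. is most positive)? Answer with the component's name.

t=0.000: state=(0.960, 0.040, 0.000)
step 1 (dt=0.02): k1=(-0.075, 0.060, 0.015), k2=(-0.076, 0.061, 0.016), k3=(-0.076, 0.061, 0.016), k4=(-0.077, 0.062, 0.016); state += dt/6·(k1+2k2+2k3+k4)
t=0.020: state=(0.958, 0.041, 0.000)
t=0.040: state=(0.957, 0.042, 0.001)
t=0.060: state=(0.955, 0.044, 0.001)
continuing one RK4 step at a time; state shown every 25 steps (Δt=0.5):
t=0.500: state=(0.906, 0.083, 0.011)
t=1.000: state=(0.808, 0.159, 0.034)
t=1.500: state=(0.656, 0.269, 0.074)
t=2.000: state=(0.475, 0.387, 0.137)
t=2.500: state=(0.311, 0.469, 0.220)
t=3.000: state=(0.193, 0.493, 0.313)
t=3.500: state=(0.120, 0.474, 0.406)
t=4.000: state=(0.077, 0.430, 0.493)
t=4.500: state=(0.052, 0.378, 0.570)
t=5.000: state=(0.037, 0.325, 0.638)
t=5.500: state=(0.027, 0.277, 0.695)
t=6.000: state=(0.021, 0.234, 0.744)
t=6.500: state=(0.017, 0.197, 0.785)
t=7.000: state=(0.014, 0.165, 0.820)
t=7.500: state=(0.012, 0.138, 0.849)
t=8.000: state=(0.011, 0.116, 0.873)
t=8.500: state=(0.010, 0.096, 0.894)
t=9.000: state=(0.009, 0.080, 0.911)
t=9.500: state=(0.008, 0.067, 0.925)
t=10.000: state=(0.008, 0.056, 0.936)
t=10.500: state=(0.008, 0.046, 0.946)
t=10.840: state=(0.007, 0.041, 0.952)
compare at T: S=0.007, I=0.041, R=0.952

largest component: R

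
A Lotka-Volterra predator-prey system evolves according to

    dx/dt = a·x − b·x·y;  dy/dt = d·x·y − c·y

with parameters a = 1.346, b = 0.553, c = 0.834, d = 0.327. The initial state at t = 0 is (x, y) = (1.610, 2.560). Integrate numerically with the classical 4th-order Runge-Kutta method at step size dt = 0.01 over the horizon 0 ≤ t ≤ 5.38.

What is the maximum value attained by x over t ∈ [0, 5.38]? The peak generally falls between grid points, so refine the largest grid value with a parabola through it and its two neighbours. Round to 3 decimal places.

max x = 3.817

t=0.000: state=(1.610, 2.560)
step 1 (dt=0.01): k1=(-0.112, -0.787), k2=(-0.109, -0.787), k3=(-0.109, -0.787), k4=(-0.105, -0.786); state += dt/6·(k1+2k2+2k3+k4)
t=0.010: state=(1.609, 2.552)
t=0.020: state=(1.608, 2.544)
t=0.030: state=(1.607, 2.536)
continuing one RK4 step at a time; state shown every 20 steps (Δt=0.2):
t=0.200: state=(1.601, 2.406)
t=0.400: state=(1.619, 2.262)
t=0.600: state=(1.663, 2.132)
t=0.800: state=(1.730, 2.015)
t=1.000: state=(1.823, 1.916)
t=1.200: state=(1.939, 1.833)
t=1.400: state=(2.080, 1.770)
t=1.600: state=(2.245, 1.725)
t=1.800: state=(2.432, 1.701)
t=2.000: state=(2.638, 1.699)
t=2.200: state=(2.858, 1.721)
t=2.400: state=(3.085, 1.769)
t=2.600: state=(3.308, 1.846)
t=2.800: state=(3.510, 1.953)
t=3.000: state=(3.675, 2.091)
t=3.200: state=(3.783, 2.259)
t=3.400: state=(3.817, 2.453)
t=3.600: state=(3.765, 2.661)
t=3.800: state=(3.629, 2.870)
t=4.000: state=(3.422, 3.060)
t=4.200: state=(3.165, 3.213)
t=4.400: state=(2.886, 3.314)
t=4.600: state=(2.611, 3.357)
t=4.800: state=(2.358, 3.342)
t=5.000: state=(2.140, 3.276)
t=5.200: state=(1.960, 3.170)
t=5.380: state=(1.832, 3.050)
largest grid value and its neighbours: x(3.370)=3.81676, x(3.380)=3.81690, x(3.390)=3.81682
parabola through these three points peaks at t≈3.382 with x≈3.81690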